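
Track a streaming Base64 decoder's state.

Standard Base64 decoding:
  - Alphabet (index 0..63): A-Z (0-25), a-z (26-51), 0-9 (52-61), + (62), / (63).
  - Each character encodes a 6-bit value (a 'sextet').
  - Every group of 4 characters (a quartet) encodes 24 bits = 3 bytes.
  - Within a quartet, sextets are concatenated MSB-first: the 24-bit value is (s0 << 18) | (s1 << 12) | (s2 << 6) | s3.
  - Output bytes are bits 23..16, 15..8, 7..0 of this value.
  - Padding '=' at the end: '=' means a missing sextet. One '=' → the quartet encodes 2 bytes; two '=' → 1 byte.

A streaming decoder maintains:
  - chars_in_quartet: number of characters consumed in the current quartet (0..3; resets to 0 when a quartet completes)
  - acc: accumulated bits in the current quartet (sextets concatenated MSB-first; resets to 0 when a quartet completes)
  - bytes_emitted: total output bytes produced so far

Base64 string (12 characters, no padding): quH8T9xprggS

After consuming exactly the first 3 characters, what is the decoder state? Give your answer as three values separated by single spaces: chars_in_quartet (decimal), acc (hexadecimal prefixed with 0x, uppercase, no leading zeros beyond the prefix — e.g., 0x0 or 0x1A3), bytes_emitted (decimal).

Answer: 3 0x2AB87 0

Derivation:
After char 0 ('q'=42): chars_in_quartet=1 acc=0x2A bytes_emitted=0
After char 1 ('u'=46): chars_in_quartet=2 acc=0xAAE bytes_emitted=0
After char 2 ('H'=7): chars_in_quartet=3 acc=0x2AB87 bytes_emitted=0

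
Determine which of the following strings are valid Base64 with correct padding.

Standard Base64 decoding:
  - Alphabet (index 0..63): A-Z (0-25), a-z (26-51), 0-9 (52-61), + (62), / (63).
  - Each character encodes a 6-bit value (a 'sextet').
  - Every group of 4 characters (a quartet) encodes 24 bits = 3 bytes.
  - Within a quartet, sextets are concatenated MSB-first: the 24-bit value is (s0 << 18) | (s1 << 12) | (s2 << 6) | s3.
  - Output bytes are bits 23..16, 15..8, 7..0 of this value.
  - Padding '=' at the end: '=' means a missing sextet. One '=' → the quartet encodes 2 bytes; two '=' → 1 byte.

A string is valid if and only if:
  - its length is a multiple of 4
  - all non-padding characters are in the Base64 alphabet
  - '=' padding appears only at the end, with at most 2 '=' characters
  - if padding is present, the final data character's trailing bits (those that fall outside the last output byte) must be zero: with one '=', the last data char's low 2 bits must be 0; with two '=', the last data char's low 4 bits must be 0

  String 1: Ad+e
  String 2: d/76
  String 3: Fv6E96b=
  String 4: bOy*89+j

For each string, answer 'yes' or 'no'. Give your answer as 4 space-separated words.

String 1: 'Ad+e' → valid
String 2: 'd/76' → valid
String 3: 'Fv6E96b=' → invalid (bad trailing bits)
String 4: 'bOy*89+j' → invalid (bad char(s): ['*'])

Answer: yes yes no no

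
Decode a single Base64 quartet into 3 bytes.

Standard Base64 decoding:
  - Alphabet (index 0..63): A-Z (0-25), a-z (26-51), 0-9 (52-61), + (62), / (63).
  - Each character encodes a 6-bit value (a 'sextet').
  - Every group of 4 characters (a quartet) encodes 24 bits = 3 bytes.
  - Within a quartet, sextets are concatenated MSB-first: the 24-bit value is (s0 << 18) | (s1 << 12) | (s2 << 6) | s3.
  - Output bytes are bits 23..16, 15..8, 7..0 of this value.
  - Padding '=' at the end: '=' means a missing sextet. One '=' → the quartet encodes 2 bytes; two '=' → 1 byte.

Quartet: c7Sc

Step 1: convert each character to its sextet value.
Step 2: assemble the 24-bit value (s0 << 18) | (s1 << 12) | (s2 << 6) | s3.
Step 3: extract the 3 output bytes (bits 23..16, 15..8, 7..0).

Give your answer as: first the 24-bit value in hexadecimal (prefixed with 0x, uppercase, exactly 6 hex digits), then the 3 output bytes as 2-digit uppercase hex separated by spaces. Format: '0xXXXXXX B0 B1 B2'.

Sextets: c=28, 7=59, S=18, c=28
24-bit: (28<<18) | (59<<12) | (18<<6) | 28
      = 0x700000 | 0x03B000 | 0x000480 | 0x00001C
      = 0x73B49C
Bytes: (v>>16)&0xFF=73, (v>>8)&0xFF=B4, v&0xFF=9C

Answer: 0x73B49C 73 B4 9C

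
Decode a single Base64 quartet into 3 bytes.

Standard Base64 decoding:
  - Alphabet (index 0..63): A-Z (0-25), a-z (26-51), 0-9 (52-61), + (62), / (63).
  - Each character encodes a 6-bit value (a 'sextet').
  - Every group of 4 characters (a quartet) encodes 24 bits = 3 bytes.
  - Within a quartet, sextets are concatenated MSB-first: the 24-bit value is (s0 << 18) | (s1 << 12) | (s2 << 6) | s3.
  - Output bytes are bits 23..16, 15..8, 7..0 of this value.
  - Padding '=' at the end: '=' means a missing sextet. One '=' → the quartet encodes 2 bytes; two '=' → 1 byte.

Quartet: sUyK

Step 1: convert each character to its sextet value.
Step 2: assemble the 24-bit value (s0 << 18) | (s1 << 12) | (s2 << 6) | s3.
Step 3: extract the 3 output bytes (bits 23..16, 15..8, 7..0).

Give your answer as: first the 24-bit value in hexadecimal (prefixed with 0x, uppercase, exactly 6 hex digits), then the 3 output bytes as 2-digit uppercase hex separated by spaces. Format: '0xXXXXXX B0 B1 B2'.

Sextets: s=44, U=20, y=50, K=10
24-bit: (44<<18) | (20<<12) | (50<<6) | 10
      = 0xB00000 | 0x014000 | 0x000C80 | 0x00000A
      = 0xB14C8A
Bytes: (v>>16)&0xFF=B1, (v>>8)&0xFF=4C, v&0xFF=8A

Answer: 0xB14C8A B1 4C 8A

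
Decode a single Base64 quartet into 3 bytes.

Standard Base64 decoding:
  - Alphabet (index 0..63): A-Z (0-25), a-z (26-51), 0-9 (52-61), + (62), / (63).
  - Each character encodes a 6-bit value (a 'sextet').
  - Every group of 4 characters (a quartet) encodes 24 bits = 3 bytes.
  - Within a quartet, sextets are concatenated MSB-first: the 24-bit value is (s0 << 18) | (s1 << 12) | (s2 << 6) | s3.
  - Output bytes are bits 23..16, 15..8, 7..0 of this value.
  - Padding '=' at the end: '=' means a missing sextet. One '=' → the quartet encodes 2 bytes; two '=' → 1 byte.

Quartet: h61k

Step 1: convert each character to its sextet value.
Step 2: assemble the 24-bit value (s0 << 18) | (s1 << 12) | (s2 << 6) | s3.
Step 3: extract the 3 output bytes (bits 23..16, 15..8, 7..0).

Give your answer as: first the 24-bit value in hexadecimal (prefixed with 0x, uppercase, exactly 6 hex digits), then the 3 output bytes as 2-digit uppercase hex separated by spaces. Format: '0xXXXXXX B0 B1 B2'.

Answer: 0x87AD64 87 AD 64

Derivation:
Sextets: h=33, 6=58, 1=53, k=36
24-bit: (33<<18) | (58<<12) | (53<<6) | 36
      = 0x840000 | 0x03A000 | 0x000D40 | 0x000024
      = 0x87AD64
Bytes: (v>>16)&0xFF=87, (v>>8)&0xFF=AD, v&0xFF=64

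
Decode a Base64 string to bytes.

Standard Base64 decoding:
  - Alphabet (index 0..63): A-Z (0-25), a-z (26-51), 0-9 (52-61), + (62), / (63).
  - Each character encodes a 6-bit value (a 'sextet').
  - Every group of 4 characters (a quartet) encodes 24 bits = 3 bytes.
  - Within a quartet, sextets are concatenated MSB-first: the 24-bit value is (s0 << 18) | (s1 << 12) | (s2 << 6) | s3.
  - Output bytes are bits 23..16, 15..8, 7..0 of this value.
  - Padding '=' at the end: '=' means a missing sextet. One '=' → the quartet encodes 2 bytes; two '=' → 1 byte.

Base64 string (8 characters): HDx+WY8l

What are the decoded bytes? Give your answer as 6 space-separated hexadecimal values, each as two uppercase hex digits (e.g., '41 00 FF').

Answer: 1C 3C 7E 59 8F 25

Derivation:
After char 0 ('H'=7): chars_in_quartet=1 acc=0x7 bytes_emitted=0
After char 1 ('D'=3): chars_in_quartet=2 acc=0x1C3 bytes_emitted=0
After char 2 ('x'=49): chars_in_quartet=3 acc=0x70F1 bytes_emitted=0
After char 3 ('+'=62): chars_in_quartet=4 acc=0x1C3C7E -> emit 1C 3C 7E, reset; bytes_emitted=3
After char 4 ('W'=22): chars_in_quartet=1 acc=0x16 bytes_emitted=3
After char 5 ('Y'=24): chars_in_quartet=2 acc=0x598 bytes_emitted=3
After char 6 ('8'=60): chars_in_quartet=3 acc=0x1663C bytes_emitted=3
After char 7 ('l'=37): chars_in_quartet=4 acc=0x598F25 -> emit 59 8F 25, reset; bytes_emitted=6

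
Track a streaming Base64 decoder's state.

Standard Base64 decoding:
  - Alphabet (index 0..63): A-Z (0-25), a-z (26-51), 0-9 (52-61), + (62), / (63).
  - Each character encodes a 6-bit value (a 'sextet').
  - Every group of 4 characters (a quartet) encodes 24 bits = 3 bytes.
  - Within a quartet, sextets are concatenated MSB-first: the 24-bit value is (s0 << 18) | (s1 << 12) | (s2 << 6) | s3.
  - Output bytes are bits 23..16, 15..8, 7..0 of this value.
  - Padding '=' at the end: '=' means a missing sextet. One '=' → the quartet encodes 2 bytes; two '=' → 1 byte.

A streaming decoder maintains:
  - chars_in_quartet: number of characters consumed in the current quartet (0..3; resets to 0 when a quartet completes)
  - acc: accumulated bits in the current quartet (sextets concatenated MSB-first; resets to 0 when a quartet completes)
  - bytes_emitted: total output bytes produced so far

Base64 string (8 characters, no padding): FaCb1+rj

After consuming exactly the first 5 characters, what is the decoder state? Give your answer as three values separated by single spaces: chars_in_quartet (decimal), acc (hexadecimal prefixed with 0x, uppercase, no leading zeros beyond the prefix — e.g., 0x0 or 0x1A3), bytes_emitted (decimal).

After char 0 ('F'=5): chars_in_quartet=1 acc=0x5 bytes_emitted=0
After char 1 ('a'=26): chars_in_quartet=2 acc=0x15A bytes_emitted=0
After char 2 ('C'=2): chars_in_quartet=3 acc=0x5682 bytes_emitted=0
After char 3 ('b'=27): chars_in_quartet=4 acc=0x15A09B -> emit 15 A0 9B, reset; bytes_emitted=3
After char 4 ('1'=53): chars_in_quartet=1 acc=0x35 bytes_emitted=3

Answer: 1 0x35 3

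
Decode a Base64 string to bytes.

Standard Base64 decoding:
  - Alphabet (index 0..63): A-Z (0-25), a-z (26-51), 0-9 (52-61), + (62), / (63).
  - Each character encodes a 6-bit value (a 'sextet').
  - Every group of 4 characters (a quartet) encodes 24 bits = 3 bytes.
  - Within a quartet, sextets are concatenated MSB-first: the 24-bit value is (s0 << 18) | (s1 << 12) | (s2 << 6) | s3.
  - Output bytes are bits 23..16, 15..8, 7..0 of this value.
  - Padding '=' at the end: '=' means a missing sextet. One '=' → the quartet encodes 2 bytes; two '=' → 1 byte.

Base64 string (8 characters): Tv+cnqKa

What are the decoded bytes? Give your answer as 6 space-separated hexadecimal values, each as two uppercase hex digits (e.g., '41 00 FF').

After char 0 ('T'=19): chars_in_quartet=1 acc=0x13 bytes_emitted=0
After char 1 ('v'=47): chars_in_quartet=2 acc=0x4EF bytes_emitted=0
After char 2 ('+'=62): chars_in_quartet=3 acc=0x13BFE bytes_emitted=0
After char 3 ('c'=28): chars_in_quartet=4 acc=0x4EFF9C -> emit 4E FF 9C, reset; bytes_emitted=3
After char 4 ('n'=39): chars_in_quartet=1 acc=0x27 bytes_emitted=3
After char 5 ('q'=42): chars_in_quartet=2 acc=0x9EA bytes_emitted=3
After char 6 ('K'=10): chars_in_quartet=3 acc=0x27A8A bytes_emitted=3
After char 7 ('a'=26): chars_in_quartet=4 acc=0x9EA29A -> emit 9E A2 9A, reset; bytes_emitted=6

Answer: 4E FF 9C 9E A2 9A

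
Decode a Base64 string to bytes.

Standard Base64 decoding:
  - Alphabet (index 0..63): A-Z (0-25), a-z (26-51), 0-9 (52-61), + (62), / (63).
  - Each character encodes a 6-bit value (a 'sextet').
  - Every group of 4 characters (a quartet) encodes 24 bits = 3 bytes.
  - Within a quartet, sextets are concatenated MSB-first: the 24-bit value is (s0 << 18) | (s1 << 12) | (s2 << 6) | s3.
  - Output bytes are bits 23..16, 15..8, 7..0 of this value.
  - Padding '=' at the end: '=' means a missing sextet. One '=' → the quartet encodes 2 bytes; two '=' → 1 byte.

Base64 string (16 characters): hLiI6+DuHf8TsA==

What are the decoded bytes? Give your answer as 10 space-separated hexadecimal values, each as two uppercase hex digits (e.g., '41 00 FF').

Answer: 84 B8 88 EB E0 EE 1D FF 13 B0

Derivation:
After char 0 ('h'=33): chars_in_quartet=1 acc=0x21 bytes_emitted=0
After char 1 ('L'=11): chars_in_quartet=2 acc=0x84B bytes_emitted=0
After char 2 ('i'=34): chars_in_quartet=3 acc=0x212E2 bytes_emitted=0
After char 3 ('I'=8): chars_in_quartet=4 acc=0x84B888 -> emit 84 B8 88, reset; bytes_emitted=3
After char 4 ('6'=58): chars_in_quartet=1 acc=0x3A bytes_emitted=3
After char 5 ('+'=62): chars_in_quartet=2 acc=0xEBE bytes_emitted=3
After char 6 ('D'=3): chars_in_quartet=3 acc=0x3AF83 bytes_emitted=3
After char 7 ('u'=46): chars_in_quartet=4 acc=0xEBE0EE -> emit EB E0 EE, reset; bytes_emitted=6
After char 8 ('H'=7): chars_in_quartet=1 acc=0x7 bytes_emitted=6
After char 9 ('f'=31): chars_in_quartet=2 acc=0x1DF bytes_emitted=6
After char 10 ('8'=60): chars_in_quartet=3 acc=0x77FC bytes_emitted=6
After char 11 ('T'=19): chars_in_quartet=4 acc=0x1DFF13 -> emit 1D FF 13, reset; bytes_emitted=9
After char 12 ('s'=44): chars_in_quartet=1 acc=0x2C bytes_emitted=9
After char 13 ('A'=0): chars_in_quartet=2 acc=0xB00 bytes_emitted=9
Padding '==': partial quartet acc=0xB00 -> emit B0; bytes_emitted=10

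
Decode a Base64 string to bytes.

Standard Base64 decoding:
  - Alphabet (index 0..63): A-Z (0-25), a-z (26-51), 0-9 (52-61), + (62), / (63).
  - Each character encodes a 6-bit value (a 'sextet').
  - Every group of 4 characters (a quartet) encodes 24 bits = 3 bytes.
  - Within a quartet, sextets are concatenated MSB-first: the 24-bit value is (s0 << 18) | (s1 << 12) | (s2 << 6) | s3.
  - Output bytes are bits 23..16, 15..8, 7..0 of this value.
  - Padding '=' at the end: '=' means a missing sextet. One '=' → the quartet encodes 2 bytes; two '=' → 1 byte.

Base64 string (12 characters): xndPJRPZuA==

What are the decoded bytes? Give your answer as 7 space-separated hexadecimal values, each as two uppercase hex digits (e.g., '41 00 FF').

Answer: C6 77 4F 25 13 D9 B8

Derivation:
After char 0 ('x'=49): chars_in_quartet=1 acc=0x31 bytes_emitted=0
After char 1 ('n'=39): chars_in_quartet=2 acc=0xC67 bytes_emitted=0
After char 2 ('d'=29): chars_in_quartet=3 acc=0x319DD bytes_emitted=0
After char 3 ('P'=15): chars_in_quartet=4 acc=0xC6774F -> emit C6 77 4F, reset; bytes_emitted=3
After char 4 ('J'=9): chars_in_quartet=1 acc=0x9 bytes_emitted=3
After char 5 ('R'=17): chars_in_quartet=2 acc=0x251 bytes_emitted=3
After char 6 ('P'=15): chars_in_quartet=3 acc=0x944F bytes_emitted=3
After char 7 ('Z'=25): chars_in_quartet=4 acc=0x2513D9 -> emit 25 13 D9, reset; bytes_emitted=6
After char 8 ('u'=46): chars_in_quartet=1 acc=0x2E bytes_emitted=6
After char 9 ('A'=0): chars_in_quartet=2 acc=0xB80 bytes_emitted=6
Padding '==': partial quartet acc=0xB80 -> emit B8; bytes_emitted=7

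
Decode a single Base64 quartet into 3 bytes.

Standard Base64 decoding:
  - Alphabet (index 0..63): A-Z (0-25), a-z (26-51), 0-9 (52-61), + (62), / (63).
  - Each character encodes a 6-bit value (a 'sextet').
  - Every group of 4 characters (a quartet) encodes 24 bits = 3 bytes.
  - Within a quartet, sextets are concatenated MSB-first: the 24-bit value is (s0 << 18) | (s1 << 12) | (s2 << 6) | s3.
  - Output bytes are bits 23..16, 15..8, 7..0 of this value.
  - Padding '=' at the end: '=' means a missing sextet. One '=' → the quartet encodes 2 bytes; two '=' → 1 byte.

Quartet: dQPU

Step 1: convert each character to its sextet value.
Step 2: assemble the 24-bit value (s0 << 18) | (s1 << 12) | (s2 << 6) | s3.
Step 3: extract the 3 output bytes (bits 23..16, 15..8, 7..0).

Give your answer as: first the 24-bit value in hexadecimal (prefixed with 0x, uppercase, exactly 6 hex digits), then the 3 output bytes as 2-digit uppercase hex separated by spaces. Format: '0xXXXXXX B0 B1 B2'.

Answer: 0x7503D4 75 03 D4

Derivation:
Sextets: d=29, Q=16, P=15, U=20
24-bit: (29<<18) | (16<<12) | (15<<6) | 20
      = 0x740000 | 0x010000 | 0x0003C0 | 0x000014
      = 0x7503D4
Bytes: (v>>16)&0xFF=75, (v>>8)&0xFF=03, v&0xFF=D4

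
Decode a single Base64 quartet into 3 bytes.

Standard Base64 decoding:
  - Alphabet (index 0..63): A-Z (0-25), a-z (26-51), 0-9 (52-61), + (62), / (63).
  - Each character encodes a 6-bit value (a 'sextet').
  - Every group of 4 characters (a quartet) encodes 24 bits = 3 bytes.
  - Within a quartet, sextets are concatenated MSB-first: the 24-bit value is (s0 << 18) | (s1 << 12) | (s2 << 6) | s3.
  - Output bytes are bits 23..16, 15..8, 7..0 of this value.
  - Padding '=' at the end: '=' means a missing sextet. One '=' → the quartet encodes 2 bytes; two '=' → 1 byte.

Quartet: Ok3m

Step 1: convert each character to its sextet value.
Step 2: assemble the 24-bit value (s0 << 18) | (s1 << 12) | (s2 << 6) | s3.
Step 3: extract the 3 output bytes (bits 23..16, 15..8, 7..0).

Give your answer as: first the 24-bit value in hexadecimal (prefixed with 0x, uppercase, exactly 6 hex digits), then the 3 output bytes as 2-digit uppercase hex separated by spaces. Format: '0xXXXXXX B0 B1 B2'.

Sextets: O=14, k=36, 3=55, m=38
24-bit: (14<<18) | (36<<12) | (55<<6) | 38
      = 0x380000 | 0x024000 | 0x000DC0 | 0x000026
      = 0x3A4DE6
Bytes: (v>>16)&0xFF=3A, (v>>8)&0xFF=4D, v&0xFF=E6

Answer: 0x3A4DE6 3A 4D E6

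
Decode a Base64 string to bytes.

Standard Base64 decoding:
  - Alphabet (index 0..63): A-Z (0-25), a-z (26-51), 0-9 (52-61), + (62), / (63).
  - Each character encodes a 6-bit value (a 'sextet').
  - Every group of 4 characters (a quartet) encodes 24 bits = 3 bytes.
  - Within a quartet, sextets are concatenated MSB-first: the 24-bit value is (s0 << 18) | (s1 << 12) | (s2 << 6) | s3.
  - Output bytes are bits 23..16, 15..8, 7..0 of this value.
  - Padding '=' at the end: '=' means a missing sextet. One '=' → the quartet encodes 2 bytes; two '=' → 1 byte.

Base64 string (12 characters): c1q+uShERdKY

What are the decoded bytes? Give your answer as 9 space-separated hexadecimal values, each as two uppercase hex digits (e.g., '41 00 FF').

Answer: 73 5A BE B9 28 44 45 D2 98

Derivation:
After char 0 ('c'=28): chars_in_quartet=1 acc=0x1C bytes_emitted=0
After char 1 ('1'=53): chars_in_quartet=2 acc=0x735 bytes_emitted=0
After char 2 ('q'=42): chars_in_quartet=3 acc=0x1CD6A bytes_emitted=0
After char 3 ('+'=62): chars_in_quartet=4 acc=0x735ABE -> emit 73 5A BE, reset; bytes_emitted=3
After char 4 ('u'=46): chars_in_quartet=1 acc=0x2E bytes_emitted=3
After char 5 ('S'=18): chars_in_quartet=2 acc=0xB92 bytes_emitted=3
After char 6 ('h'=33): chars_in_quartet=3 acc=0x2E4A1 bytes_emitted=3
After char 7 ('E'=4): chars_in_quartet=4 acc=0xB92844 -> emit B9 28 44, reset; bytes_emitted=6
After char 8 ('R'=17): chars_in_quartet=1 acc=0x11 bytes_emitted=6
After char 9 ('d'=29): chars_in_quartet=2 acc=0x45D bytes_emitted=6
After char 10 ('K'=10): chars_in_quartet=3 acc=0x1174A bytes_emitted=6
After char 11 ('Y'=24): chars_in_quartet=4 acc=0x45D298 -> emit 45 D2 98, reset; bytes_emitted=9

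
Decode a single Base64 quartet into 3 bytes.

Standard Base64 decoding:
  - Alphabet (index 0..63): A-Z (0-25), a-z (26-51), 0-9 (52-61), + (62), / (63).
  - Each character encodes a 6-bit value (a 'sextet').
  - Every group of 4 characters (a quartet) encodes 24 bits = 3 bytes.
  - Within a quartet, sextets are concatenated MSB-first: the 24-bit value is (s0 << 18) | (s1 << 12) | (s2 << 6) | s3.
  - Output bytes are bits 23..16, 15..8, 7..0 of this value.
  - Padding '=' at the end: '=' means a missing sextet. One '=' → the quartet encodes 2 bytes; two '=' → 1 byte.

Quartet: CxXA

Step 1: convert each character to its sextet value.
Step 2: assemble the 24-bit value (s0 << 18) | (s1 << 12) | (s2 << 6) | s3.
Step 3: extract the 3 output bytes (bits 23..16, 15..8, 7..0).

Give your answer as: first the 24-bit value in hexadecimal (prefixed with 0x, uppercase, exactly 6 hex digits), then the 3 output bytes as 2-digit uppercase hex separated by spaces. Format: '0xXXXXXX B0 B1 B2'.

Answer: 0x0B15C0 0B 15 C0

Derivation:
Sextets: C=2, x=49, X=23, A=0
24-bit: (2<<18) | (49<<12) | (23<<6) | 0
      = 0x080000 | 0x031000 | 0x0005C0 | 0x000000
      = 0x0B15C0
Bytes: (v>>16)&0xFF=0B, (v>>8)&0xFF=15, v&0xFF=C0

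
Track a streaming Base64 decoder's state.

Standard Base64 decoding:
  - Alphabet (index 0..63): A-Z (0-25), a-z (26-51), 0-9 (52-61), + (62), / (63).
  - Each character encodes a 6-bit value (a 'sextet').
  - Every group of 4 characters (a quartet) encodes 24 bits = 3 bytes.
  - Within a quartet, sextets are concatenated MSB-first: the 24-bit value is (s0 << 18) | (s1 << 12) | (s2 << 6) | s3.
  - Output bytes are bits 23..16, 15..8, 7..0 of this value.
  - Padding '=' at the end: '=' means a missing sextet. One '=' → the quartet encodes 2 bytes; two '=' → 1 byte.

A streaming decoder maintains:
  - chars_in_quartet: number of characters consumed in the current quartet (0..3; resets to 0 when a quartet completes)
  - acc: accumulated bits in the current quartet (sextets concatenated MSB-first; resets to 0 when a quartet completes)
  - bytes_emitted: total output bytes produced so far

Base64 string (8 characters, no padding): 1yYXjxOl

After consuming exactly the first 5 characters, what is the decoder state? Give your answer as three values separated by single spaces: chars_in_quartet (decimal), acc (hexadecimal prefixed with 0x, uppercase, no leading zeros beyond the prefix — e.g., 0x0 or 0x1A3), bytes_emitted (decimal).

After char 0 ('1'=53): chars_in_quartet=1 acc=0x35 bytes_emitted=0
After char 1 ('y'=50): chars_in_quartet=2 acc=0xD72 bytes_emitted=0
After char 2 ('Y'=24): chars_in_quartet=3 acc=0x35C98 bytes_emitted=0
After char 3 ('X'=23): chars_in_quartet=4 acc=0xD72617 -> emit D7 26 17, reset; bytes_emitted=3
After char 4 ('j'=35): chars_in_quartet=1 acc=0x23 bytes_emitted=3

Answer: 1 0x23 3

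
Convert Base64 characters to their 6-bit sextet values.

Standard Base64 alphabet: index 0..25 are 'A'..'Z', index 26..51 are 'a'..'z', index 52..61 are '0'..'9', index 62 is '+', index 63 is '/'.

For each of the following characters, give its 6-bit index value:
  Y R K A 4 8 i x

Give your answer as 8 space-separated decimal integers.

Answer: 24 17 10 0 56 60 34 49

Derivation:
'Y': A..Z range, ord('Y') − ord('A') = 24
'R': A..Z range, ord('R') − ord('A') = 17
'K': A..Z range, ord('K') − ord('A') = 10
'A': A..Z range, ord('A') − ord('A') = 0
'4': 0..9 range, 52 + ord('4') − ord('0') = 56
'8': 0..9 range, 52 + ord('8') − ord('0') = 60
'i': a..z range, 26 + ord('i') − ord('a') = 34
'x': a..z range, 26 + ord('x') − ord('a') = 49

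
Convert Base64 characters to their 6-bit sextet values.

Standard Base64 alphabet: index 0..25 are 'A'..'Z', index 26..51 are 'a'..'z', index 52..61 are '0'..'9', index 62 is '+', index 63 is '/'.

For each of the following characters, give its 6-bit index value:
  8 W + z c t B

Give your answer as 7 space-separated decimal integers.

'8': 0..9 range, 52 + ord('8') − ord('0') = 60
'W': A..Z range, ord('W') − ord('A') = 22
'+': index 62
'z': a..z range, 26 + ord('z') − ord('a') = 51
'c': a..z range, 26 + ord('c') − ord('a') = 28
't': a..z range, 26 + ord('t') − ord('a') = 45
'B': A..Z range, ord('B') − ord('A') = 1

Answer: 60 22 62 51 28 45 1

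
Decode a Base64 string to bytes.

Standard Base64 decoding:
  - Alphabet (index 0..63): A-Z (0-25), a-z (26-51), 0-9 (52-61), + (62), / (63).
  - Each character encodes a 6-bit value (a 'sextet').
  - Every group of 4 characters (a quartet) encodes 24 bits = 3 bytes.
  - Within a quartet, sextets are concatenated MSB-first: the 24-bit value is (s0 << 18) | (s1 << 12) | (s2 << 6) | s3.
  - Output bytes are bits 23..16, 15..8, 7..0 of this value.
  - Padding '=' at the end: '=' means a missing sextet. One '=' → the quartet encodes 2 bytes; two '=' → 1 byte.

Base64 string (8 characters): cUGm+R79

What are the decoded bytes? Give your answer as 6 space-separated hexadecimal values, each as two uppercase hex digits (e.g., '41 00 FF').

Answer: 71 41 A6 F9 1E FD

Derivation:
After char 0 ('c'=28): chars_in_quartet=1 acc=0x1C bytes_emitted=0
After char 1 ('U'=20): chars_in_quartet=2 acc=0x714 bytes_emitted=0
After char 2 ('G'=6): chars_in_quartet=3 acc=0x1C506 bytes_emitted=0
After char 3 ('m'=38): chars_in_quartet=4 acc=0x7141A6 -> emit 71 41 A6, reset; bytes_emitted=3
After char 4 ('+'=62): chars_in_quartet=1 acc=0x3E bytes_emitted=3
After char 5 ('R'=17): chars_in_quartet=2 acc=0xF91 bytes_emitted=3
After char 6 ('7'=59): chars_in_quartet=3 acc=0x3E47B bytes_emitted=3
After char 7 ('9'=61): chars_in_quartet=4 acc=0xF91EFD -> emit F9 1E FD, reset; bytes_emitted=6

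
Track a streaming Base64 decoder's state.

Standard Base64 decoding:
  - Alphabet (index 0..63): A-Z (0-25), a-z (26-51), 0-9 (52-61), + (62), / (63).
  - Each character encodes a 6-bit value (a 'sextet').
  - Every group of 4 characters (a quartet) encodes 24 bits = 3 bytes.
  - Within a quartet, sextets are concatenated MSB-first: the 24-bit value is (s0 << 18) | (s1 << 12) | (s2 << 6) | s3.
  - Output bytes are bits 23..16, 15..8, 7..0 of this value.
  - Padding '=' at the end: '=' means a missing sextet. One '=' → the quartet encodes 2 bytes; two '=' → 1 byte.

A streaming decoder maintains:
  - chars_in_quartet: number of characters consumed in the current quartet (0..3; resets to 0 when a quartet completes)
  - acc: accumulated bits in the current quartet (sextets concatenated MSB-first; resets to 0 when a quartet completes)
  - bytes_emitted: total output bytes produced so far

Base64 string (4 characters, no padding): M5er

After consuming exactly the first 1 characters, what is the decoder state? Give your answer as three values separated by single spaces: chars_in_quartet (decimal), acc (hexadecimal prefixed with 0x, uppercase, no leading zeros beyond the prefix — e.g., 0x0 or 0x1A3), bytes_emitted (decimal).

Answer: 1 0xC 0

Derivation:
After char 0 ('M'=12): chars_in_quartet=1 acc=0xC bytes_emitted=0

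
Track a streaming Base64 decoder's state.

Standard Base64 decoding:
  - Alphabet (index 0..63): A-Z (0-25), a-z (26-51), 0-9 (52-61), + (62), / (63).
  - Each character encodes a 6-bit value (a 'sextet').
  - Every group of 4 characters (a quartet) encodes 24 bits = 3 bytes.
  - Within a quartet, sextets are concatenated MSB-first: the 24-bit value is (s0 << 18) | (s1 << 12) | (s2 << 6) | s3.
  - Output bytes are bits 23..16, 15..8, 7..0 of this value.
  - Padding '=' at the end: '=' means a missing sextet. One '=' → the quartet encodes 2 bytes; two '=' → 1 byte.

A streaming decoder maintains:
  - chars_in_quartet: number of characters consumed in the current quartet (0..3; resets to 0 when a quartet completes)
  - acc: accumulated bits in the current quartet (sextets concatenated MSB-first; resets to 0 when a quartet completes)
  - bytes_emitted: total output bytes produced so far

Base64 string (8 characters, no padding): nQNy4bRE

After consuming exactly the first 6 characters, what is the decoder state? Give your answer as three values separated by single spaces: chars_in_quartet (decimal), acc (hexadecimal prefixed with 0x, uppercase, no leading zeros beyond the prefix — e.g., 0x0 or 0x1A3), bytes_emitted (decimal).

After char 0 ('n'=39): chars_in_quartet=1 acc=0x27 bytes_emitted=0
After char 1 ('Q'=16): chars_in_quartet=2 acc=0x9D0 bytes_emitted=0
After char 2 ('N'=13): chars_in_quartet=3 acc=0x2740D bytes_emitted=0
After char 3 ('y'=50): chars_in_quartet=4 acc=0x9D0372 -> emit 9D 03 72, reset; bytes_emitted=3
After char 4 ('4'=56): chars_in_quartet=1 acc=0x38 bytes_emitted=3
After char 5 ('b'=27): chars_in_quartet=2 acc=0xE1B bytes_emitted=3

Answer: 2 0xE1B 3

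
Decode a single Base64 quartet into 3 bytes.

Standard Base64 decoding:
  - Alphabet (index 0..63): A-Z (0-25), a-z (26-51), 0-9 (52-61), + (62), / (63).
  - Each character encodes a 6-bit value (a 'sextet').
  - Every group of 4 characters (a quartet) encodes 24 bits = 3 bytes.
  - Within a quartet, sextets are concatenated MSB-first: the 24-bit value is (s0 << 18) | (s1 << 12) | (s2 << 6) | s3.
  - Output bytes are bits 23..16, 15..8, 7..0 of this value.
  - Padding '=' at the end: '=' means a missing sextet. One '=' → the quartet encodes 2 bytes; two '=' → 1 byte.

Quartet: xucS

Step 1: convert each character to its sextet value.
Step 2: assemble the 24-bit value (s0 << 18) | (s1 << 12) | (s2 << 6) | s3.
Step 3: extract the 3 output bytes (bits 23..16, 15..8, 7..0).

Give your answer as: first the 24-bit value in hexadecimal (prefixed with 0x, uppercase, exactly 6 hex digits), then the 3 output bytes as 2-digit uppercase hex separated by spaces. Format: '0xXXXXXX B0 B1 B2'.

Sextets: x=49, u=46, c=28, S=18
24-bit: (49<<18) | (46<<12) | (28<<6) | 18
      = 0xC40000 | 0x02E000 | 0x000700 | 0x000012
      = 0xC6E712
Bytes: (v>>16)&0xFF=C6, (v>>8)&0xFF=E7, v&0xFF=12

Answer: 0xC6E712 C6 E7 12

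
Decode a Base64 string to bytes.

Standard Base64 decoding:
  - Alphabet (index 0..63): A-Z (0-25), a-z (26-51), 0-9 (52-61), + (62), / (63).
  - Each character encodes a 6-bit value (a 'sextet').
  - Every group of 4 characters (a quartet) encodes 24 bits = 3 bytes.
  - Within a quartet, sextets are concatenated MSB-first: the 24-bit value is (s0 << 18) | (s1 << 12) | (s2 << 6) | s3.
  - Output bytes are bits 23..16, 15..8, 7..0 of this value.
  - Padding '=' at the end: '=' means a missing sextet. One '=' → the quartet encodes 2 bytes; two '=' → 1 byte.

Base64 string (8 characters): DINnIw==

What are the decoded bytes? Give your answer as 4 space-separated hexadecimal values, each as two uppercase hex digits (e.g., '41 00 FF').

Answer: 0C 83 67 23

Derivation:
After char 0 ('D'=3): chars_in_quartet=1 acc=0x3 bytes_emitted=0
After char 1 ('I'=8): chars_in_quartet=2 acc=0xC8 bytes_emitted=0
After char 2 ('N'=13): chars_in_quartet=3 acc=0x320D bytes_emitted=0
After char 3 ('n'=39): chars_in_quartet=4 acc=0xC8367 -> emit 0C 83 67, reset; bytes_emitted=3
After char 4 ('I'=8): chars_in_quartet=1 acc=0x8 bytes_emitted=3
After char 5 ('w'=48): chars_in_quartet=2 acc=0x230 bytes_emitted=3
Padding '==': partial quartet acc=0x230 -> emit 23; bytes_emitted=4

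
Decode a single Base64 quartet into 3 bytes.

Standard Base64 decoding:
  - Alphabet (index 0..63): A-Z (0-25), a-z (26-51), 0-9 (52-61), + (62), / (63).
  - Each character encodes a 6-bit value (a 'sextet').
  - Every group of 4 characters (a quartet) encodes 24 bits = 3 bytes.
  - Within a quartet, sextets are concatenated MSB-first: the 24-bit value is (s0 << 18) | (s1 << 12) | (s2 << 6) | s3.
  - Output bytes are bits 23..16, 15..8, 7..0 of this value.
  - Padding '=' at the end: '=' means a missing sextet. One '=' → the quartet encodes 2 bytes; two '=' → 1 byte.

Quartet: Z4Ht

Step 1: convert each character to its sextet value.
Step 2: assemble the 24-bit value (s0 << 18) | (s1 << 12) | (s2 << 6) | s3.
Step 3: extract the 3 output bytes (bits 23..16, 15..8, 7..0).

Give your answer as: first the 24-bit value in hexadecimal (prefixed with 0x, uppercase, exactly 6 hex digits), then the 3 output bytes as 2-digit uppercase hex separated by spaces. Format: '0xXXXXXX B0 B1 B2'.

Answer: 0x6781ED 67 81 ED

Derivation:
Sextets: Z=25, 4=56, H=7, t=45
24-bit: (25<<18) | (56<<12) | (7<<6) | 45
      = 0x640000 | 0x038000 | 0x0001C0 | 0x00002D
      = 0x6781ED
Bytes: (v>>16)&0xFF=67, (v>>8)&0xFF=81, v&0xFF=ED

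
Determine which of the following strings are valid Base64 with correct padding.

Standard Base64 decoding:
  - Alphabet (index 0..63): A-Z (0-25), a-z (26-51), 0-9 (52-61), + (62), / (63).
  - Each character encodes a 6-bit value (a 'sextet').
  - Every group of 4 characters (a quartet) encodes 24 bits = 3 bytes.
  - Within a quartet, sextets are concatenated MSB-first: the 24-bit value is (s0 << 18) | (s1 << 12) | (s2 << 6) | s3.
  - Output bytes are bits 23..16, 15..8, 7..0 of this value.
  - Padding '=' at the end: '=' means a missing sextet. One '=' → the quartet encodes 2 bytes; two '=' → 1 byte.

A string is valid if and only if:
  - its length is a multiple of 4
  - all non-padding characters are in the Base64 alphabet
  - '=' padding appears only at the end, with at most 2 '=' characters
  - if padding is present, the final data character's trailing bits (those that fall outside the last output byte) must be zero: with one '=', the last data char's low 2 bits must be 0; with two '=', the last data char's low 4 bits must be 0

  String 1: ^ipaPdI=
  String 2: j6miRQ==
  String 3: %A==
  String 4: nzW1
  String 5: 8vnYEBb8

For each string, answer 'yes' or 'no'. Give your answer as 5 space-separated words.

String 1: '^ipaPdI=' → invalid (bad char(s): ['^'])
String 2: 'j6miRQ==' → valid
String 3: '%A==' → invalid (bad char(s): ['%'])
String 4: 'nzW1' → valid
String 5: '8vnYEBb8' → valid

Answer: no yes no yes yes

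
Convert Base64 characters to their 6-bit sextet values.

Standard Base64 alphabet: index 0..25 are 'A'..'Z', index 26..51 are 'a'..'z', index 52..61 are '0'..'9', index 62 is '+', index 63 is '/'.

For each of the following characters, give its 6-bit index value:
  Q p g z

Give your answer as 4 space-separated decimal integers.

Answer: 16 41 32 51

Derivation:
'Q': A..Z range, ord('Q') − ord('A') = 16
'p': a..z range, 26 + ord('p') − ord('a') = 41
'g': a..z range, 26 + ord('g') − ord('a') = 32
'z': a..z range, 26 + ord('z') − ord('a') = 51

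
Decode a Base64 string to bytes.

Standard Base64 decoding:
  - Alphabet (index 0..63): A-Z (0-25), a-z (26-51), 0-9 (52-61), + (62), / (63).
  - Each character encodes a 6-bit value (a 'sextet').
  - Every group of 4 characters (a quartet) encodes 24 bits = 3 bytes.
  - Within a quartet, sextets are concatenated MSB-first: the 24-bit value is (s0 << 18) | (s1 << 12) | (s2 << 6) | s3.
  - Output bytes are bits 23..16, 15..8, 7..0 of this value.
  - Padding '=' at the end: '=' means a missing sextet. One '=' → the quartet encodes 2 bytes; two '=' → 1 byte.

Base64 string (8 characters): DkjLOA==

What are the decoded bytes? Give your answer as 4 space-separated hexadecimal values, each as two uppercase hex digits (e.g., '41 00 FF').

Answer: 0E 48 CB 38

Derivation:
After char 0 ('D'=3): chars_in_quartet=1 acc=0x3 bytes_emitted=0
After char 1 ('k'=36): chars_in_quartet=2 acc=0xE4 bytes_emitted=0
After char 2 ('j'=35): chars_in_quartet=3 acc=0x3923 bytes_emitted=0
After char 3 ('L'=11): chars_in_quartet=4 acc=0xE48CB -> emit 0E 48 CB, reset; bytes_emitted=3
After char 4 ('O'=14): chars_in_quartet=1 acc=0xE bytes_emitted=3
After char 5 ('A'=0): chars_in_quartet=2 acc=0x380 bytes_emitted=3
Padding '==': partial quartet acc=0x380 -> emit 38; bytes_emitted=4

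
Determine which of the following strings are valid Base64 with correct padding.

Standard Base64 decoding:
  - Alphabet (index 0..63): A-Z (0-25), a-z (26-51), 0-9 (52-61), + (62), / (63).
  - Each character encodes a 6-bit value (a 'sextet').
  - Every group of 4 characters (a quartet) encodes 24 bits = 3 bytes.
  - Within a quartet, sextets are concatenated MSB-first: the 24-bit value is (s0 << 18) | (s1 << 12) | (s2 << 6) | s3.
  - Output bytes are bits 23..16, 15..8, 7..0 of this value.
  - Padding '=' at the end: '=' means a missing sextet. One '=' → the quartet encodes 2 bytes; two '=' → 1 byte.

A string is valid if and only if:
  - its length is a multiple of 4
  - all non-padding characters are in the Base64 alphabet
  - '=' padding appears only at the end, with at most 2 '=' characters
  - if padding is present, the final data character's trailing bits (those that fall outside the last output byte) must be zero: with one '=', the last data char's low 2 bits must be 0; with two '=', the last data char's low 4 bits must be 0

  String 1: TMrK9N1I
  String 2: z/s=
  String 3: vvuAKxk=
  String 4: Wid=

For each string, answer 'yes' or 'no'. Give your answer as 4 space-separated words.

String 1: 'TMrK9N1I' → valid
String 2: 'z/s=' → valid
String 3: 'vvuAKxk=' → valid
String 4: 'Wid=' → invalid (bad trailing bits)

Answer: yes yes yes no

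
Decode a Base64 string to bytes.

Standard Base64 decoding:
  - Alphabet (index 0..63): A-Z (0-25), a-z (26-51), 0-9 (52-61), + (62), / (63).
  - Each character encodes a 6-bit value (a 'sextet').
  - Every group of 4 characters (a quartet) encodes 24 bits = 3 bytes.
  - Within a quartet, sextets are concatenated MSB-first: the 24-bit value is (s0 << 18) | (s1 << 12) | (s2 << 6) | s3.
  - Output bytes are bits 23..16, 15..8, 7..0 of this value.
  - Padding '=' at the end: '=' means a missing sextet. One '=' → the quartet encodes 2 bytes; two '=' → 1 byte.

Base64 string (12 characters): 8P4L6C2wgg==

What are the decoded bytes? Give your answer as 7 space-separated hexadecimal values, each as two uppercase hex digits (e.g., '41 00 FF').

After char 0 ('8'=60): chars_in_quartet=1 acc=0x3C bytes_emitted=0
After char 1 ('P'=15): chars_in_quartet=2 acc=0xF0F bytes_emitted=0
After char 2 ('4'=56): chars_in_quartet=3 acc=0x3C3F8 bytes_emitted=0
After char 3 ('L'=11): chars_in_quartet=4 acc=0xF0FE0B -> emit F0 FE 0B, reset; bytes_emitted=3
After char 4 ('6'=58): chars_in_quartet=1 acc=0x3A bytes_emitted=3
After char 5 ('C'=2): chars_in_quartet=2 acc=0xE82 bytes_emitted=3
After char 6 ('2'=54): chars_in_quartet=3 acc=0x3A0B6 bytes_emitted=3
After char 7 ('w'=48): chars_in_quartet=4 acc=0xE82DB0 -> emit E8 2D B0, reset; bytes_emitted=6
After char 8 ('g'=32): chars_in_quartet=1 acc=0x20 bytes_emitted=6
After char 9 ('g'=32): chars_in_quartet=2 acc=0x820 bytes_emitted=6
Padding '==': partial quartet acc=0x820 -> emit 82; bytes_emitted=7

Answer: F0 FE 0B E8 2D B0 82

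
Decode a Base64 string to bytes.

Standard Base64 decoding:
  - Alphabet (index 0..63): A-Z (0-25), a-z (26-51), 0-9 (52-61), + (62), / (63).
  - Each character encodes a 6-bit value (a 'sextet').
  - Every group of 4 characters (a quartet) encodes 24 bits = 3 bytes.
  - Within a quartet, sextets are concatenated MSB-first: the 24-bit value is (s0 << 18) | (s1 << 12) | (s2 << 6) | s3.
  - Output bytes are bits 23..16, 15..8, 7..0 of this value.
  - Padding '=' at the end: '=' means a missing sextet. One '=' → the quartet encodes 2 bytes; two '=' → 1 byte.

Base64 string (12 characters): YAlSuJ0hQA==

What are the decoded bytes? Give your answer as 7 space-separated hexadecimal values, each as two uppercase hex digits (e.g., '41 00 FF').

Answer: 60 09 52 B8 9D 21 40

Derivation:
After char 0 ('Y'=24): chars_in_quartet=1 acc=0x18 bytes_emitted=0
After char 1 ('A'=0): chars_in_quartet=2 acc=0x600 bytes_emitted=0
After char 2 ('l'=37): chars_in_quartet=3 acc=0x18025 bytes_emitted=0
After char 3 ('S'=18): chars_in_quartet=4 acc=0x600952 -> emit 60 09 52, reset; bytes_emitted=3
After char 4 ('u'=46): chars_in_quartet=1 acc=0x2E bytes_emitted=3
After char 5 ('J'=9): chars_in_quartet=2 acc=0xB89 bytes_emitted=3
After char 6 ('0'=52): chars_in_quartet=3 acc=0x2E274 bytes_emitted=3
After char 7 ('h'=33): chars_in_quartet=4 acc=0xB89D21 -> emit B8 9D 21, reset; bytes_emitted=6
After char 8 ('Q'=16): chars_in_quartet=1 acc=0x10 bytes_emitted=6
After char 9 ('A'=0): chars_in_quartet=2 acc=0x400 bytes_emitted=6
Padding '==': partial quartet acc=0x400 -> emit 40; bytes_emitted=7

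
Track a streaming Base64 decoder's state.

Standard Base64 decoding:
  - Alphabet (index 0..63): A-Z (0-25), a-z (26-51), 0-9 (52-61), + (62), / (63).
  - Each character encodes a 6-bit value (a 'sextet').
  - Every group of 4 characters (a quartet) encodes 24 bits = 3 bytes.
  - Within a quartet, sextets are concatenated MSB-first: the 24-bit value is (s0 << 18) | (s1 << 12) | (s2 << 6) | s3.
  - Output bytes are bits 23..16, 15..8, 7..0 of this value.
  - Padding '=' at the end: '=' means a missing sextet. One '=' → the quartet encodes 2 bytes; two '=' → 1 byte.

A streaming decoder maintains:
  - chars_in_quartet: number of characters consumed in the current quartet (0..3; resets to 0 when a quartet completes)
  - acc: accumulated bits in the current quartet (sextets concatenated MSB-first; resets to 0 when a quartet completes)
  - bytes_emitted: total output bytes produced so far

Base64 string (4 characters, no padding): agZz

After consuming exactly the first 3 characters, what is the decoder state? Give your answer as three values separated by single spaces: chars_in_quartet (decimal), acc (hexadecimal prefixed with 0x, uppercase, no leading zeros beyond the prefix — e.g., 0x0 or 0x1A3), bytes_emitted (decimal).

After char 0 ('a'=26): chars_in_quartet=1 acc=0x1A bytes_emitted=0
After char 1 ('g'=32): chars_in_quartet=2 acc=0x6A0 bytes_emitted=0
After char 2 ('Z'=25): chars_in_quartet=3 acc=0x1A819 bytes_emitted=0

Answer: 3 0x1A819 0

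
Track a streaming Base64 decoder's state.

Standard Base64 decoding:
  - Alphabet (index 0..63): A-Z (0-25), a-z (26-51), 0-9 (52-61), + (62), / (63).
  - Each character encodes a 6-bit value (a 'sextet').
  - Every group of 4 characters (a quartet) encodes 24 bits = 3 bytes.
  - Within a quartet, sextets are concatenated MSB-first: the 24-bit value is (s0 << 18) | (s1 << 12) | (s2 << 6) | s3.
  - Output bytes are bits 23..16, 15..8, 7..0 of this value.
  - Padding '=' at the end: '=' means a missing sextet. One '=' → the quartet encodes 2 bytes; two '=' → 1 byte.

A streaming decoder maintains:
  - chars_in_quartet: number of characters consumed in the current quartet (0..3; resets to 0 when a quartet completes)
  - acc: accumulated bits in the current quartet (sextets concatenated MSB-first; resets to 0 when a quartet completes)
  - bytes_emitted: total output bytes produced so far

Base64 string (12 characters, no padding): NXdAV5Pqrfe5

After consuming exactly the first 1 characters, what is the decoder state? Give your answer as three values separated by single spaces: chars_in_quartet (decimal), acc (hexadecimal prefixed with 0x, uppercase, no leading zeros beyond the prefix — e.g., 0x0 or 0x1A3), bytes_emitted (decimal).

Answer: 1 0xD 0

Derivation:
After char 0 ('N'=13): chars_in_quartet=1 acc=0xD bytes_emitted=0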